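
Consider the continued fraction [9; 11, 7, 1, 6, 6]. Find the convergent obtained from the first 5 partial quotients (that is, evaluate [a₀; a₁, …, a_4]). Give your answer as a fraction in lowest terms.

a_0 = 9: 9/1
a_1 = 11: 100/11
a_2 = 7: 709/78
a_3 = 1: 809/89
a_4 = 6: 5563/612

5563/612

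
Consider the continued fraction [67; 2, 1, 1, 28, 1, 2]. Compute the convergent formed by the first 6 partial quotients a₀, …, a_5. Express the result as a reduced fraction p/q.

9975/148

a_0 = 67: 67/1
a_1 = 2: 135/2
a_2 = 1: 202/3
a_3 = 1: 337/5
a_4 = 28: 9638/143
a_5 = 1: 9975/148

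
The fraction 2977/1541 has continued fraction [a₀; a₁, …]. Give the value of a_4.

Apply division with remainder until the remainder is 0:
2977 ÷ 1541 → quotient 1, remainder 1436
1541 ÷ 1436 → quotient 1, remainder 105
1436 ÷ 105 → quotient 13, remainder 71
105 ÷ 71 → quotient 1, remainder 34
71 ÷ 34 → quotient 2, remainder 3

2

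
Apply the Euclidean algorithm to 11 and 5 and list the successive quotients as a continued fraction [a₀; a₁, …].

11 ÷ 5 → quotient 2, remainder 1
5 ÷ 1 → quotient 5, remainder 0

[2; 5]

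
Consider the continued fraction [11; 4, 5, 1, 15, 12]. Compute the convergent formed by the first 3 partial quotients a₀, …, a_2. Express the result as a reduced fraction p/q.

236/21

a_0 = 11: 11/1
a_1 = 4: 45/4
a_2 = 5: 236/21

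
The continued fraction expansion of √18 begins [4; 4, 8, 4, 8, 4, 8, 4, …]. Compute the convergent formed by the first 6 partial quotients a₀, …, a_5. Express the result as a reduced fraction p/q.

19601/4620

a_0 = 4: 4/1
a_1 = 4: 17/4
a_2 = 8: 140/33
a_3 = 4: 577/136
a_4 = 8: 4756/1121
a_5 = 4: 19601/4620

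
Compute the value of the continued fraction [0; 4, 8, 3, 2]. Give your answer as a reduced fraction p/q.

58/239

Work from the innermost term outward:
Start with 2.
3 + 1/(2/1) = 3 + 1/2 = 7/2
8 + 1/(7/2) = 8 + 2/7 = 58/7
4 + 1/(58/7) = 4 + 7/58 = 239/58
0 + 1/(239/58) = 0 + 58/239 = 58/239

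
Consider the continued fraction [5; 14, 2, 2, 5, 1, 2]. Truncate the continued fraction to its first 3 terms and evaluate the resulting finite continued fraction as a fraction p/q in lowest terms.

147/29

Starting at the tail and folding back:
Start with 2.
14 + 1/(2/1) = 14 + 1/2 = 29/2
5 + 1/(29/2) = 5 + 2/29 = 147/29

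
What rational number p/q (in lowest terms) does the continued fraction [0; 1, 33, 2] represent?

67/69

a_0 = 0: 0/1
a_1 = 1: 1/1
a_2 = 33: 33/34
a_3 = 2: 67/69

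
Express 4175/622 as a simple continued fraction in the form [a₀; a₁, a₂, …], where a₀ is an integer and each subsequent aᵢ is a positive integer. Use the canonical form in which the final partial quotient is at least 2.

[6; 1, 2, 2, 9, 2, 4]

4175 ÷ 622 → quotient 6, remainder 443
622 ÷ 443 → quotient 1, remainder 179
443 ÷ 179 → quotient 2, remainder 85
179 ÷ 85 → quotient 2, remainder 9
85 ÷ 9 → quotient 9, remainder 4
9 ÷ 4 → quotient 2, remainder 1
4 ÷ 1 → quotient 4, remainder 0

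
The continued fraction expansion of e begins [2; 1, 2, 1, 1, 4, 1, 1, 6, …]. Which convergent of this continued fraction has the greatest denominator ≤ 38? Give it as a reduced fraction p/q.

87/32

a_0 = 2: 2/1  (≤ bound)
a_1 = 1: 3/1  (≤ bound)
a_2 = 2: 8/3  (≤ bound)
a_3 = 1: 11/4  (≤ bound)
a_4 = 1: 19/7  (≤ bound)
a_5 = 4: 87/32  (≤ bound)
a_6 = 1: 106/39  (> 38, stop)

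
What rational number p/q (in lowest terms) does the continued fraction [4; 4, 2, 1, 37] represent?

2073/490

a_0 = 4: 4/1
a_1 = 4: 17/4
a_2 = 2: 38/9
a_3 = 1: 55/13
a_4 = 37: 2073/490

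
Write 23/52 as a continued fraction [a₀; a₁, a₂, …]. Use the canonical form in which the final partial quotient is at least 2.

[0; 2, 3, 1, 5]

⌊23/52⌋ = 0, remainder 23
⌊52/23⌋ = 2, remainder 6
⌊23/6⌋ = 3, remainder 5
⌊6/5⌋ = 1, remainder 1
⌊5/1⌋ = 5, remainder 0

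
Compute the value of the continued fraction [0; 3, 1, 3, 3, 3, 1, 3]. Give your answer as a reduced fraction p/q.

211/795

Starting at the tail and folding back:
Start with 3.
1 + 1/(3/1) = 1 + 1/3 = 4/3
3 + 1/(4/3) = 3 + 3/4 = 15/4
3 + 1/(15/4) = 3 + 4/15 = 49/15
3 + 1/(49/15) = 3 + 15/49 = 162/49
1 + 1/(162/49) = 1 + 49/162 = 211/162
3 + 1/(211/162) = 3 + 162/211 = 795/211
0 + 1/(795/211) = 0 + 211/795 = 211/795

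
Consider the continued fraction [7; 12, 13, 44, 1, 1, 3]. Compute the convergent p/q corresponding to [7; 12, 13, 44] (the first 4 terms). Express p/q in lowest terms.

49013/6920

a_0 = 7: 7/1
a_1 = 12: 85/12
a_2 = 13: 1112/157
a_3 = 44: 49013/6920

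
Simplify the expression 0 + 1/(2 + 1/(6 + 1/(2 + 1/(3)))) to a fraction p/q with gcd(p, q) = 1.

45/97

Start with 3.
2 + 1/(3/1) = 2 + 1/3 = 7/3
6 + 1/(7/3) = 6 + 3/7 = 45/7
2 + 1/(45/7) = 2 + 7/45 = 97/45
0 + 1/(97/45) = 0 + 45/97 = 45/97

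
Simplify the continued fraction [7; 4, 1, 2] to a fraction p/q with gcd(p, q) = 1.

Use the convergent recurrence hₖ = aₖ·hₖ₋₁ + hₖ₋₂ (and likewise for the denominators kₖ):
a_0 = 7: 7/1
a_1 = 4: 29/4
a_2 = 1: 36/5
a_3 = 2: 101/14

101/14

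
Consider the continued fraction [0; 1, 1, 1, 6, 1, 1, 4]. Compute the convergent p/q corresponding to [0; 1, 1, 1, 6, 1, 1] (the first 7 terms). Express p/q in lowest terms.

28/43

Start with 1.
1 + 1/(1/1) = 1 + 1/1 = 2/1
6 + 1/(2/1) = 6 + 1/2 = 13/2
1 + 1/(13/2) = 1 + 2/13 = 15/13
1 + 1/(15/13) = 1 + 13/15 = 28/15
1 + 1/(28/15) = 1 + 15/28 = 43/28
0 + 1/(43/28) = 0 + 28/43 = 28/43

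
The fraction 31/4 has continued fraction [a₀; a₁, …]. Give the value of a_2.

⌊31/4⌋ = 7, remainder 3
⌊4/3⌋ = 1, remainder 1
⌊3/1⌋ = 3, remainder 0

3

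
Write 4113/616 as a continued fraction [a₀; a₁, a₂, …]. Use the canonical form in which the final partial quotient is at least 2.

4113 ÷ 616 → quotient 6, remainder 417
616 ÷ 417 → quotient 1, remainder 199
417 ÷ 199 → quotient 2, remainder 19
199 ÷ 19 → quotient 10, remainder 9
19 ÷ 9 → quotient 2, remainder 1
9 ÷ 1 → quotient 9, remainder 0

[6; 1, 2, 10, 2, 9]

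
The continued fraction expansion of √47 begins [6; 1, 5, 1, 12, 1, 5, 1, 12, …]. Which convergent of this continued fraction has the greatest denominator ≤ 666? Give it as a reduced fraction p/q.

a_0 = 6: 6/1  (≤ bound)
a_1 = 1: 7/1  (≤ bound)
a_2 = 5: 41/6  (≤ bound)
a_3 = 1: 48/7  (≤ bound)
a_4 = 12: 617/90  (≤ bound)
a_5 = 1: 665/97  (≤ bound)
a_6 = 5: 3942/575  (≤ bound)
a_7 = 1: 4607/672  (> 666, stop)

3942/575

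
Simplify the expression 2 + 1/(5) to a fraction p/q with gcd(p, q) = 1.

11/5

Start with 5.
2 + 1/(5/1) = 2 + 1/5 = 11/5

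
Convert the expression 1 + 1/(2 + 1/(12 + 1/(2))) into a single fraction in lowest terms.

77/52

a_0 = 1: 1/1
a_1 = 2: 3/2
a_2 = 12: 37/25
a_3 = 2: 77/52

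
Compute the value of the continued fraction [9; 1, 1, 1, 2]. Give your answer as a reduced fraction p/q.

Work from the innermost term outward:
Start with 2.
1 + 1/(2/1) = 1 + 1/2 = 3/2
1 + 1/(3/2) = 1 + 2/3 = 5/3
1 + 1/(5/3) = 1 + 3/5 = 8/5
9 + 1/(8/5) = 9 + 5/8 = 77/8

77/8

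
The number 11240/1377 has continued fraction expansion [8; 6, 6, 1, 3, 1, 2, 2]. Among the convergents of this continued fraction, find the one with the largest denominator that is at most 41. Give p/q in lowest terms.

a_0 = 8: 8/1  (≤ bound)
a_1 = 6: 49/6  (≤ bound)
a_2 = 6: 302/37  (≤ bound)
a_3 = 1: 351/43  (> 41, stop)

302/37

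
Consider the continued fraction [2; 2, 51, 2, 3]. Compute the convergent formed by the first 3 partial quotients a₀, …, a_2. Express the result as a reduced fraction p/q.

Start with 51.
2 + 1/(51/1) = 2 + 1/51 = 103/51
2 + 1/(103/51) = 2 + 51/103 = 257/103

257/103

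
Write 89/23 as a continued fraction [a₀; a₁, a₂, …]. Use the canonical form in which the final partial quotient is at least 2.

[3; 1, 6, 1, 2]

⌊89/23⌋ = 3, remainder 20
⌊23/20⌋ = 1, remainder 3
⌊20/3⌋ = 6, remainder 2
⌊3/2⌋ = 1, remainder 1
⌊2/1⌋ = 2, remainder 0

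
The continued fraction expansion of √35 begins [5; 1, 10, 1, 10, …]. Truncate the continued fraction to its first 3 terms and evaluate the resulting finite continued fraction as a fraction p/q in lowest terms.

Start with 10.
1 + 1/(10/1) = 1 + 1/10 = 11/10
5 + 1/(11/10) = 5 + 10/11 = 65/11

65/11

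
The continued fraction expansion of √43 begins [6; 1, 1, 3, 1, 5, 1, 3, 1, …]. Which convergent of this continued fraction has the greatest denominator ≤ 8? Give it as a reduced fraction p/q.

46/7

a_0 = 6: 6/1  (≤ bound)
a_1 = 1: 7/1  (≤ bound)
a_2 = 1: 13/2  (≤ bound)
a_3 = 3: 46/7  (≤ bound)
a_4 = 1: 59/9  (> 8, stop)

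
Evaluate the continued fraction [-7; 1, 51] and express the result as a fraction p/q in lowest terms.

Start with 51.
1 + 1/(51/1) = 1 + 1/51 = 52/51
-7 + 1/(52/51) = -7 + 51/52 = -313/52

-313/52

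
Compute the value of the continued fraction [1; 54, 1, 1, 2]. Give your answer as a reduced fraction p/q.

Start with 2.
1 + 1/(2/1) = 1 + 1/2 = 3/2
1 + 1/(3/2) = 1 + 2/3 = 5/3
54 + 1/(5/3) = 54 + 3/5 = 273/5
1 + 1/(273/5) = 1 + 5/273 = 278/273

278/273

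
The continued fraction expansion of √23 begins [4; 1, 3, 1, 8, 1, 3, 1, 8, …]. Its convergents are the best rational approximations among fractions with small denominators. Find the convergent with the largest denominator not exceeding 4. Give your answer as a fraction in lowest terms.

19/4

a_0 = 4: 4/1  (≤ bound)
a_1 = 1: 5/1  (≤ bound)
a_2 = 3: 19/4  (≤ bound)
a_3 = 1: 24/5  (> 4, stop)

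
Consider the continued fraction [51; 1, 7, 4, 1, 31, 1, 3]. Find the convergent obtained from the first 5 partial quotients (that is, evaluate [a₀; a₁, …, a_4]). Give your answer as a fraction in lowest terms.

Start with 1.
4 + 1/(1/1) = 4 + 1/1 = 5/1
7 + 1/(5/1) = 7 + 1/5 = 36/5
1 + 1/(36/5) = 1 + 5/36 = 41/36
51 + 1/(41/36) = 51 + 36/41 = 2127/41

2127/41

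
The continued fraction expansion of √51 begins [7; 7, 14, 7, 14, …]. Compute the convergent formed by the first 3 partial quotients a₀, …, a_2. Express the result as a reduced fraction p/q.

707/99

Work from the innermost term outward:
Start with 14.
7 + 1/(14/1) = 7 + 1/14 = 99/14
7 + 1/(99/14) = 7 + 14/99 = 707/99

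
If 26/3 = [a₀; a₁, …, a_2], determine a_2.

26 ÷ 3 → quotient 8, remainder 2
3 ÷ 2 → quotient 1, remainder 1
2 ÷ 1 → quotient 2, remainder 0

2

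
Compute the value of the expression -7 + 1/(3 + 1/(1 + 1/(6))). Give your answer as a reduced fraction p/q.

Start with 6.
1 + 1/(6/1) = 1 + 1/6 = 7/6
3 + 1/(7/6) = 3 + 6/7 = 27/7
-7 + 1/(27/7) = -7 + 7/27 = -182/27

-182/27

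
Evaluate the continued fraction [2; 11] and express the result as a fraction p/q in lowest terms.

23/11

Build up convergents one term at a time:
a_0 = 2: 2/1
a_1 = 11: 23/11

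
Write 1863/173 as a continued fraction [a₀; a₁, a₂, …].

[10; 1, 3, 3, 13]

Run the Euclidean algorithm, recording each quotient:
1863 ÷ 173 → quotient 10, remainder 133
173 ÷ 133 → quotient 1, remainder 40
133 ÷ 40 → quotient 3, remainder 13
40 ÷ 13 → quotient 3, remainder 1
13 ÷ 1 → quotient 13, remainder 0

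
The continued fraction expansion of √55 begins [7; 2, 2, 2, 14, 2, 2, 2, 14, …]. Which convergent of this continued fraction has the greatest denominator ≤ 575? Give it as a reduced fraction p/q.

a_0 = 7: 7/1  (≤ bound)
a_1 = 2: 15/2  (≤ bound)
a_2 = 2: 37/5  (≤ bound)
a_3 = 2: 89/12  (≤ bound)
a_4 = 14: 1283/173  (≤ bound)
a_5 = 2: 2655/358  (≤ bound)
a_6 = 2: 6593/889  (> 575, stop)

2655/358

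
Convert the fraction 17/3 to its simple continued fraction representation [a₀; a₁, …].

17 ÷ 3 → quotient 5, remainder 2
3 ÷ 2 → quotient 1, remainder 1
2 ÷ 1 → quotient 2, remainder 0

[5; 1, 2]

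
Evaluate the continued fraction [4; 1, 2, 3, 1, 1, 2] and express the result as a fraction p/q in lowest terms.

277/59

Collapse the nested fraction from the inside out:
Start with 2.
1 + 1/(2/1) = 1 + 1/2 = 3/2
1 + 1/(3/2) = 1 + 2/3 = 5/3
3 + 1/(5/3) = 3 + 3/5 = 18/5
2 + 1/(18/5) = 2 + 5/18 = 41/18
1 + 1/(41/18) = 1 + 18/41 = 59/41
4 + 1/(59/41) = 4 + 41/59 = 277/59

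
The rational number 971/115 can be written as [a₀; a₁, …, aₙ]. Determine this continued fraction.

[8; 2, 3, 1, 12]

971 ÷ 115 → quotient 8, remainder 51
115 ÷ 51 → quotient 2, remainder 13
51 ÷ 13 → quotient 3, remainder 12
13 ÷ 12 → quotient 1, remainder 1
12 ÷ 1 → quotient 12, remainder 0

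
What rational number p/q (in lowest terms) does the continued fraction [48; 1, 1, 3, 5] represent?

1797/37

a_0 = 48: 48/1
a_1 = 1: 49/1
a_2 = 1: 97/2
a_3 = 3: 340/7
a_4 = 5: 1797/37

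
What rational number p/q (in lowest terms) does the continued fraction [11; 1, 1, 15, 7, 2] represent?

Starting at the tail and folding back:
Start with 2.
7 + 1/(2/1) = 7 + 1/2 = 15/2
15 + 1/(15/2) = 15 + 2/15 = 227/15
1 + 1/(227/15) = 1 + 15/227 = 242/227
1 + 1/(242/227) = 1 + 227/242 = 469/242
11 + 1/(469/242) = 11 + 242/469 = 5401/469

5401/469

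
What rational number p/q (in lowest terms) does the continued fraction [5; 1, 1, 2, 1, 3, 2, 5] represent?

Start with 5.
2 + 1/(5/1) = 2 + 1/5 = 11/5
3 + 1/(11/5) = 3 + 5/11 = 38/11
1 + 1/(38/11) = 1 + 11/38 = 49/38
2 + 1/(49/38) = 2 + 38/49 = 136/49
1 + 1/(136/49) = 1 + 49/136 = 185/136
1 + 1/(185/136) = 1 + 136/185 = 321/185
5 + 1/(321/185) = 5 + 185/321 = 1790/321

1790/321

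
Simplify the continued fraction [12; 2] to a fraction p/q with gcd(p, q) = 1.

a_0 = 12: 12/1
a_1 = 2: 25/2

25/2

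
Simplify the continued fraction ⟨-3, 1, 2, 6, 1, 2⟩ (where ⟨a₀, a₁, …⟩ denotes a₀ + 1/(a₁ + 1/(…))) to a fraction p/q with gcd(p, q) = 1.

-146/63

Start with 2.
1 + 1/(2/1) = 1 + 1/2 = 3/2
6 + 1/(3/2) = 6 + 2/3 = 20/3
2 + 1/(20/3) = 2 + 3/20 = 43/20
1 + 1/(43/20) = 1 + 20/43 = 63/43
-3 + 1/(63/43) = -3 + 43/63 = -146/63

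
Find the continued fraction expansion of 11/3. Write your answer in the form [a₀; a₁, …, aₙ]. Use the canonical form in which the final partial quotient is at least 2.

11 = 3·3 + 2, so a_0 = 3
3 = 1·2 + 1, so a_1 = 1
2 = 2·1 + 0, so a_2 = 2

[3; 1, 2]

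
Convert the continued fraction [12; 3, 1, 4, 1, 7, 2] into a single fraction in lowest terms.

Start with 2.
7 + 1/(2/1) = 7 + 1/2 = 15/2
1 + 1/(15/2) = 1 + 2/15 = 17/15
4 + 1/(17/15) = 4 + 15/17 = 83/17
1 + 1/(83/17) = 1 + 17/83 = 100/83
3 + 1/(100/83) = 3 + 83/100 = 383/100
12 + 1/(383/100) = 12 + 100/383 = 4696/383

4696/383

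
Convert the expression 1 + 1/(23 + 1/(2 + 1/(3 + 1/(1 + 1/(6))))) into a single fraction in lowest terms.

Start with 6.
1 + 1/(6/1) = 1 + 1/6 = 7/6
3 + 1/(7/6) = 3 + 6/7 = 27/7
2 + 1/(27/7) = 2 + 7/27 = 61/27
23 + 1/(61/27) = 23 + 27/61 = 1430/61
1 + 1/(1430/61) = 1 + 61/1430 = 1491/1430

1491/1430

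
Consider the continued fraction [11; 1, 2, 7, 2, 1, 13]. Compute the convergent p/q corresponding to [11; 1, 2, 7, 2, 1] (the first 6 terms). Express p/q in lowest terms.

806/69

Compute successive convergents:
a_0 = 11: 11/1
a_1 = 1: 12/1
a_2 = 2: 35/3
a_3 = 7: 257/22
a_4 = 2: 549/47
a_5 = 1: 806/69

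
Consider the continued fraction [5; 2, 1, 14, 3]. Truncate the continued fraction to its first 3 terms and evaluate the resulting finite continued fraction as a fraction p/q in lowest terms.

16/3

a_0 = 5: 5/1
a_1 = 2: 11/2
a_2 = 1: 16/3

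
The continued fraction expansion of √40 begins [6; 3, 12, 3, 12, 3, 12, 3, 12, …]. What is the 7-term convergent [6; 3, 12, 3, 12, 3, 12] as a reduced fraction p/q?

Starting at the tail and folding back:
Start with 12.
3 + 1/(12/1) = 3 + 1/12 = 37/12
12 + 1/(37/12) = 12 + 12/37 = 456/37
3 + 1/(456/37) = 3 + 37/456 = 1405/456
12 + 1/(1405/456) = 12 + 456/1405 = 17316/1405
3 + 1/(17316/1405) = 3 + 1405/17316 = 53353/17316
6 + 1/(53353/17316) = 6 + 17316/53353 = 337434/53353

337434/53353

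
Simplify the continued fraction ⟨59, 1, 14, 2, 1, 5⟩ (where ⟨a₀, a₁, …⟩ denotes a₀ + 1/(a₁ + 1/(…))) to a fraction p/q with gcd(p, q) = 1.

Start with 5.
1 + 1/(5/1) = 1 + 1/5 = 6/5
2 + 1/(6/5) = 2 + 5/6 = 17/6
14 + 1/(17/6) = 14 + 6/17 = 244/17
1 + 1/(244/17) = 1 + 17/244 = 261/244
59 + 1/(261/244) = 59 + 244/261 = 15643/261

15643/261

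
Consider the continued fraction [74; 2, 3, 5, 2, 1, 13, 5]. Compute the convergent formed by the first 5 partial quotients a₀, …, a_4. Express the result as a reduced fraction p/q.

Build up convergents one term at a time:
a_0 = 74: 74/1
a_1 = 2: 149/2
a_2 = 3: 521/7
a_3 = 5: 2754/37
a_4 = 2: 6029/81

6029/81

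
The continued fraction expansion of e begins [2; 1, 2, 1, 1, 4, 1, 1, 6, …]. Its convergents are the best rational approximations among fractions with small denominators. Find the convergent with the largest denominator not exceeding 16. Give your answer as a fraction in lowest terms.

List convergents until the denominator exceeds the bound:
a_0 = 2: 2/1  (≤ bound)
a_1 = 1: 3/1  (≤ bound)
a_2 = 2: 8/3  (≤ bound)
a_3 = 1: 11/4  (≤ bound)
a_4 = 1: 19/7  (≤ bound)
a_5 = 4: 87/32  (> 16, stop)

19/7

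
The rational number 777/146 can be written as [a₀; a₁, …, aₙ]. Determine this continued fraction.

[5; 3, 9, 2, 2]

Run the Euclidean algorithm, recording each quotient:
⌊777/146⌋ = 5, remainder 47
⌊146/47⌋ = 3, remainder 5
⌊47/5⌋ = 9, remainder 2
⌊5/2⌋ = 2, remainder 1
⌊2/1⌋ = 2, remainder 0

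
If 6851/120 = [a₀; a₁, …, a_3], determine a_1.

10

6851 = 57·120 + 11, so a_0 = 57
120 = 10·11 + 10, so a_1 = 10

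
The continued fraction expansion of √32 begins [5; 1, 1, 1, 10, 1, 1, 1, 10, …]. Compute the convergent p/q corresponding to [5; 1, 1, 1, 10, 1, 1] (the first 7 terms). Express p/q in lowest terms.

Start with 1.
1 + 1/(1/1) = 1 + 1/1 = 2/1
10 + 1/(2/1) = 10 + 1/2 = 21/2
1 + 1/(21/2) = 1 + 2/21 = 23/21
1 + 1/(23/21) = 1 + 21/23 = 44/23
1 + 1/(44/23) = 1 + 23/44 = 67/44
5 + 1/(67/44) = 5 + 44/67 = 379/67

379/67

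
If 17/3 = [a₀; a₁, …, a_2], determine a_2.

17 ÷ 3 → quotient 5, remainder 2
3 ÷ 2 → quotient 1, remainder 1
2 ÷ 1 → quotient 2, remainder 0

2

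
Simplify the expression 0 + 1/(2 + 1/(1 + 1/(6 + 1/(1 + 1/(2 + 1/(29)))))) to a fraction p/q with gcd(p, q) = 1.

Use the convergent recurrence hₖ = aₖ·hₖ₋₁ + hₖ₋₂ (and likewise for the denominators kₖ):
a_0 = 0: 0/1
a_1 = 2: 1/2
a_2 = 1: 1/3
a_3 = 6: 7/20
a_4 = 1: 8/23
a_5 = 2: 23/66
a_6 = 29: 675/1937

675/1937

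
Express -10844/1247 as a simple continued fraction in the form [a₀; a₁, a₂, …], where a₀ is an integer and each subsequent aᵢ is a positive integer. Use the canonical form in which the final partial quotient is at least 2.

-10844 = -9·1247 + 379, so a_0 = -9
1247 = 3·379 + 110, so a_1 = 3
379 = 3·110 + 49, so a_2 = 3
110 = 2·49 + 12, so a_3 = 2
49 = 4·12 + 1, so a_4 = 4
12 = 12·1 + 0, so a_5 = 12

[-9; 3, 3, 2, 4, 12]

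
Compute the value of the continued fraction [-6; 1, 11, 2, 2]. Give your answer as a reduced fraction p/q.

-315/62

Build up convergents one term at a time:
a_0 = -6: -6/1
a_1 = 1: -5/1
a_2 = 11: -61/12
a_3 = 2: -127/25
a_4 = 2: -315/62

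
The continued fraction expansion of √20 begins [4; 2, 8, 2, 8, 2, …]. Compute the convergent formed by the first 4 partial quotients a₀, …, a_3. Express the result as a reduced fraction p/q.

161/36

a_0 = 4: 4/1
a_1 = 2: 9/2
a_2 = 8: 76/17
a_3 = 2: 161/36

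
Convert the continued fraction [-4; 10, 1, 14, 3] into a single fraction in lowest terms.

-1966/503

a_0 = -4: -4/1
a_1 = 10: -39/10
a_2 = 1: -43/11
a_3 = 14: -641/164
a_4 = 3: -1966/503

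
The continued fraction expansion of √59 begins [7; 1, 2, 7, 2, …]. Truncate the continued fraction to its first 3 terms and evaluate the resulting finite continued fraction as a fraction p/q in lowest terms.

23/3

a_0 = 7: 7/1
a_1 = 1: 8/1
a_2 = 2: 23/3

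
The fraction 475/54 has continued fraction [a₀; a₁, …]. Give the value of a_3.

475 = 8·54 + 43, so a_0 = 8
54 = 1·43 + 11, so a_1 = 1
43 = 3·11 + 10, so a_2 = 3
11 = 1·10 + 1, so a_3 = 1

1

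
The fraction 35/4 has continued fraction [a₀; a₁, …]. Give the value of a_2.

Apply division with remainder until the remainder is 0:
35 = 8·4 + 3, so a_0 = 8
4 = 1·3 + 1, so a_1 = 1
3 = 3·1 + 0, so a_2 = 3

3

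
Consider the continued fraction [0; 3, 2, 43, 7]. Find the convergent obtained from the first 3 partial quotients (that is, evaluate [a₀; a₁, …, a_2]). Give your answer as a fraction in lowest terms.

a_0 = 0: 0/1
a_1 = 3: 1/3
a_2 = 2: 2/7

2/7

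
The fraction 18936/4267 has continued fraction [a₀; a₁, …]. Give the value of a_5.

13

18936 ÷ 4267 → quotient 4, remainder 1868
4267 ÷ 1868 → quotient 2, remainder 531
1868 ÷ 531 → quotient 3, remainder 275
531 ÷ 275 → quotient 1, remainder 256
275 ÷ 256 → quotient 1, remainder 19
256 ÷ 19 → quotient 13, remainder 9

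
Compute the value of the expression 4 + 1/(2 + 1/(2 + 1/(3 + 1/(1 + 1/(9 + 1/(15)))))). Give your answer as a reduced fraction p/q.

14317/3247

a_0 = 4: 4/1
a_1 = 2: 9/2
a_2 = 2: 22/5
a_3 = 3: 75/17
a_4 = 1: 97/22
a_5 = 9: 948/215
a_6 = 15: 14317/3247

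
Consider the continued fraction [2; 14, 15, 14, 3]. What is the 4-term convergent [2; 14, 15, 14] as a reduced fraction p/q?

6147/2968

Starting at the tail and folding back:
Start with 14.
15 + 1/(14/1) = 15 + 1/14 = 211/14
14 + 1/(211/14) = 14 + 14/211 = 2968/211
2 + 1/(2968/211) = 2 + 211/2968 = 6147/2968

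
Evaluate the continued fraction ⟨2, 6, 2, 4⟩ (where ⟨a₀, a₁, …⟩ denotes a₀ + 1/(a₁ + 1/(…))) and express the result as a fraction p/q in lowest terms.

125/58

a_0 = 2: 2/1
a_1 = 6: 13/6
a_2 = 2: 28/13
a_3 = 4: 125/58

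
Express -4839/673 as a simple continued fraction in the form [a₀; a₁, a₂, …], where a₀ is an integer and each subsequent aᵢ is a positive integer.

[-8; 1, 4, 3, 1, 7, 4]

-4839 ÷ 673 → quotient -8, remainder 545
673 ÷ 545 → quotient 1, remainder 128
545 ÷ 128 → quotient 4, remainder 33
128 ÷ 33 → quotient 3, remainder 29
33 ÷ 29 → quotient 1, remainder 4
29 ÷ 4 → quotient 7, remainder 1
4 ÷ 1 → quotient 4, remainder 0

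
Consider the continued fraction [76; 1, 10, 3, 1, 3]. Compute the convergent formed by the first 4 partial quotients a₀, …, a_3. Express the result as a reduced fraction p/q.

2615/34

Start with 3.
10 + 1/(3/1) = 10 + 1/3 = 31/3
1 + 1/(31/3) = 1 + 3/31 = 34/31
76 + 1/(34/31) = 76 + 31/34 = 2615/34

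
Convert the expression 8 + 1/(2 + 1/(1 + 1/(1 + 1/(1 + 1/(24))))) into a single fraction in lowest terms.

Build up convergents one term at a time:
a_0 = 8: 8/1
a_1 = 2: 17/2
a_2 = 1: 25/3
a_3 = 1: 42/5
a_4 = 1: 67/8
a_5 = 24: 1650/197

1650/197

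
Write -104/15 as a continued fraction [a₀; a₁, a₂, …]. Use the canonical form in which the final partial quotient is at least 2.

Repeatedly divide and take the remainder:
⌊-104/15⌋ = -7, remainder 1
⌊15/1⌋ = 15, remainder 0

[-7; 15]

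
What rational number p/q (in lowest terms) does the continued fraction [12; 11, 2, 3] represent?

Start with 3.
2 + 1/(3/1) = 2 + 1/3 = 7/3
11 + 1/(7/3) = 11 + 3/7 = 80/7
12 + 1/(80/7) = 12 + 7/80 = 967/80

967/80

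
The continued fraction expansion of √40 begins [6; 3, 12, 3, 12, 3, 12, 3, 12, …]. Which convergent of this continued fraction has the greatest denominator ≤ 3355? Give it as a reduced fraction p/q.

a_0 = 6: 6/1  (≤ bound)
a_1 = 3: 19/3  (≤ bound)
a_2 = 12: 234/37  (≤ bound)
a_3 = 3: 721/114  (≤ bound)
a_4 = 12: 8886/1405  (≤ bound)
a_5 = 3: 27379/4329  (> 3355, stop)

8886/1405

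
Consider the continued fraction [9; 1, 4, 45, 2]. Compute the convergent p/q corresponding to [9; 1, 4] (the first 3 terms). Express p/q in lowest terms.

a_0 = 9: 9/1
a_1 = 1: 10/1
a_2 = 4: 49/5

49/5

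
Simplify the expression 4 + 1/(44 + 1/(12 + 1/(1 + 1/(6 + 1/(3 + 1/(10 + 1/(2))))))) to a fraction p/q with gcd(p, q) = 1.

a_0 = 4: 4/1
a_1 = 44: 177/44
a_2 = 12: 2128/529
a_3 = 1: 2305/573
a_4 = 6: 15958/3967
a_5 = 3: 50179/12474
a_6 = 10: 517748/128707
a_7 = 2: 1085675/269888

1085675/269888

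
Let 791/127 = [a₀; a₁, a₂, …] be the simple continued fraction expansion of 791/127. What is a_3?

Repeatedly divide and take the remainder:
⌊791/127⌋ = 6, remainder 29
⌊127/29⌋ = 4, remainder 11
⌊29/11⌋ = 2, remainder 7
⌊11/7⌋ = 1, remainder 4

1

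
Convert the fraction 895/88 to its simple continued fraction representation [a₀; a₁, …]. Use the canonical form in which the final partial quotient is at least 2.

Repeatedly divide and take the remainder:
895 ÷ 88 → quotient 10, remainder 15
88 ÷ 15 → quotient 5, remainder 13
15 ÷ 13 → quotient 1, remainder 2
13 ÷ 2 → quotient 6, remainder 1
2 ÷ 1 → quotient 2, remainder 0

[10; 5, 1, 6, 2]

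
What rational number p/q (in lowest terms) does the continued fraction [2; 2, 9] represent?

47/19

Start with 9.
2 + 1/(9/1) = 2 + 1/9 = 19/9
2 + 1/(19/9) = 2 + 9/19 = 47/19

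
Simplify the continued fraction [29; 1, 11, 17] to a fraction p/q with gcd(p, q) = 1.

6133/205

Collapse the nested fraction from the inside out:
Start with 17.
11 + 1/(17/1) = 11 + 1/17 = 188/17
1 + 1/(188/17) = 1 + 17/188 = 205/188
29 + 1/(205/188) = 29 + 188/205 = 6133/205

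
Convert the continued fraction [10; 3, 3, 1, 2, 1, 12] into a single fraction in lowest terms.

6431/624

Start with 12.
1 + 1/(12/1) = 1 + 1/12 = 13/12
2 + 1/(13/12) = 2 + 12/13 = 38/13
1 + 1/(38/13) = 1 + 13/38 = 51/38
3 + 1/(51/38) = 3 + 38/51 = 191/51
3 + 1/(191/51) = 3 + 51/191 = 624/191
10 + 1/(624/191) = 10 + 191/624 = 6431/624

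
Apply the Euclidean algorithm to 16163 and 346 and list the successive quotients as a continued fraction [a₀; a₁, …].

16163 = 46·346 + 247, so a_0 = 46
346 = 1·247 + 99, so a_1 = 1
247 = 2·99 + 49, so a_2 = 2
99 = 2·49 + 1, so a_3 = 2
49 = 49·1 + 0, so a_4 = 49

[46; 1, 2, 2, 49]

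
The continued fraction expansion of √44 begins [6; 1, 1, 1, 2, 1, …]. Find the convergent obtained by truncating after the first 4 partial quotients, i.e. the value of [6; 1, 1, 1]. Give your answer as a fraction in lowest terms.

20/3

Start with 1.
1 + 1/(1/1) = 1 + 1/1 = 2/1
1 + 1/(2/1) = 1 + 1/2 = 3/2
6 + 1/(3/2) = 6 + 2/3 = 20/3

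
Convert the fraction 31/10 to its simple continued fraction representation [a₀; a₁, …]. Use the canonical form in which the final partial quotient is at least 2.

[3; 10]

Repeatedly divide and take the remainder:
⌊31/10⌋ = 3, remainder 1
⌊10/1⌋ = 10, remainder 0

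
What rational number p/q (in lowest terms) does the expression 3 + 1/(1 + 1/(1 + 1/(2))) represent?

18/5

a_0 = 3: 3/1
a_1 = 1: 4/1
a_2 = 1: 7/2
a_3 = 2: 18/5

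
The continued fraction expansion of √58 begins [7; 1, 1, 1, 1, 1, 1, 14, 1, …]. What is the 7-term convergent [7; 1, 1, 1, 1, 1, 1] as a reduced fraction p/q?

a_0 = 7: 7/1
a_1 = 1: 8/1
a_2 = 1: 15/2
a_3 = 1: 23/3
a_4 = 1: 38/5
a_5 = 1: 61/8
a_6 = 1: 99/13

99/13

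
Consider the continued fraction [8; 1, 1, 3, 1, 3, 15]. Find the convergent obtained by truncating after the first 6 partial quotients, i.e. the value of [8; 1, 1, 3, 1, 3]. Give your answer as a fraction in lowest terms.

291/34

a_0 = 8: 8/1
a_1 = 1: 9/1
a_2 = 1: 17/2
a_3 = 3: 60/7
a_4 = 1: 77/9
a_5 = 3: 291/34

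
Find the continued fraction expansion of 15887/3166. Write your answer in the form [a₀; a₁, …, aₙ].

[5; 55, 1, 1, 5, 5]

Run the Euclidean algorithm, recording each quotient:
15887 ÷ 3166 → quotient 5, remainder 57
3166 ÷ 57 → quotient 55, remainder 31
57 ÷ 31 → quotient 1, remainder 26
31 ÷ 26 → quotient 1, remainder 5
26 ÷ 5 → quotient 5, remainder 1
5 ÷ 1 → quotient 5, remainder 0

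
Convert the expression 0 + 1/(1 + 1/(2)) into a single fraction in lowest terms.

Start with 2.
1 + 1/(2/1) = 1 + 1/2 = 3/2
0 + 1/(3/2) = 0 + 2/3 = 2/3

2/3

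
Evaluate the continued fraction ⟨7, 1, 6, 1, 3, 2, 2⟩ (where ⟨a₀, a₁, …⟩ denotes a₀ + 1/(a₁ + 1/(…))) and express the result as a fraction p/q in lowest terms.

1346/171

Start with 2.
2 + 1/(2/1) = 2 + 1/2 = 5/2
3 + 1/(5/2) = 3 + 2/5 = 17/5
1 + 1/(17/5) = 1 + 5/17 = 22/17
6 + 1/(22/17) = 6 + 17/22 = 149/22
1 + 1/(149/22) = 1 + 22/149 = 171/149
7 + 1/(171/149) = 7 + 149/171 = 1346/171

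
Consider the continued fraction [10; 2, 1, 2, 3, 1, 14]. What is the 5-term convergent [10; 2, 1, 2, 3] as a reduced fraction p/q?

280/27

Build up convergents one term at a time:
a_0 = 10: 10/1
a_1 = 2: 21/2
a_2 = 1: 31/3
a_3 = 2: 83/8
a_4 = 3: 280/27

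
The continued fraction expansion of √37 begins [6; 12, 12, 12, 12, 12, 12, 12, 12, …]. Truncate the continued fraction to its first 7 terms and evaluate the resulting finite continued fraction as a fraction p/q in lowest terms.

18798954/3090529

Start with 12.
12 + 1/(12/1) = 12 + 1/12 = 145/12
12 + 1/(145/12) = 12 + 12/145 = 1752/145
12 + 1/(1752/145) = 12 + 145/1752 = 21169/1752
12 + 1/(21169/1752) = 12 + 1752/21169 = 255780/21169
12 + 1/(255780/21169) = 12 + 21169/255780 = 3090529/255780
6 + 1/(3090529/255780) = 6 + 255780/3090529 = 18798954/3090529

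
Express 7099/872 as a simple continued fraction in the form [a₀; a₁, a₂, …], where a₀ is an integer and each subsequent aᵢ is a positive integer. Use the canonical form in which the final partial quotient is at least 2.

[8; 7, 11, 5, 2]

Run the Euclidean algorithm, recording each quotient:
⌊7099/872⌋ = 8, remainder 123
⌊872/123⌋ = 7, remainder 11
⌊123/11⌋ = 11, remainder 2
⌊11/2⌋ = 5, remainder 1
⌊2/1⌋ = 2, remainder 0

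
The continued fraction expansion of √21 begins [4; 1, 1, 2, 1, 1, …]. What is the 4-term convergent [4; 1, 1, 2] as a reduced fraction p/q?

Start with 2.
1 + 1/(2/1) = 1 + 1/2 = 3/2
1 + 1/(3/2) = 1 + 2/3 = 5/3
4 + 1/(5/3) = 4 + 3/5 = 23/5

23/5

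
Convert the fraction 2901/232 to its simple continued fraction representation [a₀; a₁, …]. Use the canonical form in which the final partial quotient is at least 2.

2901 ÷ 232 → quotient 12, remainder 117
232 ÷ 117 → quotient 1, remainder 115
117 ÷ 115 → quotient 1, remainder 2
115 ÷ 2 → quotient 57, remainder 1
2 ÷ 1 → quotient 2, remainder 0

[12; 1, 1, 57, 2]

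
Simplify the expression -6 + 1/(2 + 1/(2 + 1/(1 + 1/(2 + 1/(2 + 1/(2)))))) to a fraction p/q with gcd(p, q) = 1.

-608/109

Collapse the nested fraction from the inside out:
Start with 2.
2 + 1/(2/1) = 2 + 1/2 = 5/2
2 + 1/(5/2) = 2 + 2/5 = 12/5
1 + 1/(12/5) = 1 + 5/12 = 17/12
2 + 1/(17/12) = 2 + 12/17 = 46/17
2 + 1/(46/17) = 2 + 17/46 = 109/46
-6 + 1/(109/46) = -6 + 46/109 = -608/109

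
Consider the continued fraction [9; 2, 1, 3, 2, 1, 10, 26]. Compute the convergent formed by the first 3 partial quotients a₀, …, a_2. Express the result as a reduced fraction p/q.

Start with 1.
2 + 1/(1/1) = 2 + 1/1 = 3/1
9 + 1/(3/1) = 9 + 1/3 = 28/3

28/3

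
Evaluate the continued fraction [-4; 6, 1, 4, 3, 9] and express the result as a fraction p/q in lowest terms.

Use the convergent recurrence hₖ = aₖ·hₖ₋₁ + hₖ₋₂ (and likewise for the denominators kₖ):
a_0 = -4: -4/1
a_1 = 6: -23/6
a_2 = 1: -27/7
a_3 = 4: -131/34
a_4 = 3: -420/109
a_5 = 9: -3911/1015

-3911/1015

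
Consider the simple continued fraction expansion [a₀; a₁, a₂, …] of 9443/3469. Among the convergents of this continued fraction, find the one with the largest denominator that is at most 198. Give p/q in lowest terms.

a_0 = 2: 2/1  (≤ bound)
a_1 = 1: 3/1  (≤ bound)
a_2 = 2: 8/3  (≤ bound)
a_3 = 1: 11/4  (≤ bound)
a_4 = 1: 19/7  (≤ bound)
a_5 = 2: 49/18  (≤ bound)
a_6 = 27: 1342/493  (> 198, stop)

49/18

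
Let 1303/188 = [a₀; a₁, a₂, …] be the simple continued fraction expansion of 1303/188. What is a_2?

13

1303 = 6·188 + 175, so a_0 = 6
188 = 1·175 + 13, so a_1 = 1
175 = 13·13 + 6, so a_2 = 13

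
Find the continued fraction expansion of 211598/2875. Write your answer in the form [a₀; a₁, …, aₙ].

[73; 1, 1, 2, 57, 10]

Apply division with remainder until the remainder is 0:
⌊211598/2875⌋ = 73, remainder 1723
⌊2875/1723⌋ = 1, remainder 1152
⌊1723/1152⌋ = 1, remainder 571
⌊1152/571⌋ = 2, remainder 10
⌊571/10⌋ = 57, remainder 1
⌊10/1⌋ = 10, remainder 0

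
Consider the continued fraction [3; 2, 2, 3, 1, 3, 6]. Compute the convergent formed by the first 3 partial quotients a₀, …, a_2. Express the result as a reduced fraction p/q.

17/5

Start with 2.
2 + 1/(2/1) = 2 + 1/2 = 5/2
3 + 1/(5/2) = 3 + 2/5 = 17/5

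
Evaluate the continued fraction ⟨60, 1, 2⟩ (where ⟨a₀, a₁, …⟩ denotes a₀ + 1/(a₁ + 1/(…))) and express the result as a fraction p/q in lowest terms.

a_0 = 60: 60/1
a_1 = 1: 61/1
a_2 = 2: 182/3

182/3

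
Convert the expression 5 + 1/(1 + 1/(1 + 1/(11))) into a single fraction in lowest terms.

127/23

Start with 11.
1 + 1/(11/1) = 1 + 1/11 = 12/11
1 + 1/(12/11) = 1 + 11/12 = 23/12
5 + 1/(23/12) = 5 + 12/23 = 127/23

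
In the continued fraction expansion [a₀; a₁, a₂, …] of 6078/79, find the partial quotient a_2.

6078 = 76·79 + 74, so a_0 = 76
79 = 1·74 + 5, so a_1 = 1
74 = 14·5 + 4, so a_2 = 14

14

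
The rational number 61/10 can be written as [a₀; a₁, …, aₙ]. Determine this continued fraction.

Run the Euclidean algorithm, recording each quotient:
⌊61/10⌋ = 6, remainder 1
⌊10/1⌋ = 10, remainder 0

[6; 10]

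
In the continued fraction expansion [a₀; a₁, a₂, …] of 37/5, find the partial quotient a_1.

Apply division with remainder until the remainder is 0:
⌊37/5⌋ = 7, remainder 2
⌊5/2⌋ = 2, remainder 1

2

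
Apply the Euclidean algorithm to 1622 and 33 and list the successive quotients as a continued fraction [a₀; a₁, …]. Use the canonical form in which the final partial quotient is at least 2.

⌊1622/33⌋ = 49, remainder 5
⌊33/5⌋ = 6, remainder 3
⌊5/3⌋ = 1, remainder 2
⌊3/2⌋ = 1, remainder 1
⌊2/1⌋ = 2, remainder 0

[49; 6, 1, 1, 2]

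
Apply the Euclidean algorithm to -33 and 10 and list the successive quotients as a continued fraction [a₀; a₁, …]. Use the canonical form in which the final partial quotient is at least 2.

[-4; 1, 2, 3]

-33 ÷ 10 → quotient -4, remainder 7
10 ÷ 7 → quotient 1, remainder 3
7 ÷ 3 → quotient 2, remainder 1
3 ÷ 1 → quotient 3, remainder 0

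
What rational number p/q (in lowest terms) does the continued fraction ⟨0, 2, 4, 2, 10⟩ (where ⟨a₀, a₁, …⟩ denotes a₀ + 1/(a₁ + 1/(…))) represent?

94/209

a_0 = 0: 0/1
a_1 = 2: 1/2
a_2 = 4: 4/9
a_3 = 2: 9/20
a_4 = 10: 94/209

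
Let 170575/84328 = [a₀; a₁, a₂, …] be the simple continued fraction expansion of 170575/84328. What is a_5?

170575 = 2·84328 + 1919, so a_0 = 2
84328 = 43·1919 + 1811, so a_1 = 43
1919 = 1·1811 + 108, so a_2 = 1
1811 = 16·108 + 83, so a_3 = 16
108 = 1·83 + 25, so a_4 = 1
83 = 3·25 + 8, so a_5 = 3

3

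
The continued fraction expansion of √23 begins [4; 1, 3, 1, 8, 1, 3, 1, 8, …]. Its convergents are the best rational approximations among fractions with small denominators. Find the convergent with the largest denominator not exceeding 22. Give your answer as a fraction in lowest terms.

24/5

List convergents until the denominator exceeds the bound:
a_0 = 4: 4/1  (≤ bound)
a_1 = 1: 5/1  (≤ bound)
a_2 = 3: 19/4  (≤ bound)
a_3 = 1: 24/5  (≤ bound)
a_4 = 8: 211/44  (> 22, stop)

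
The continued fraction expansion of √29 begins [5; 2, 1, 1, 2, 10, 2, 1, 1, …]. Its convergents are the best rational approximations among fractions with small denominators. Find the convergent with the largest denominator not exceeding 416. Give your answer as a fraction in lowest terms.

1524/283

a_0 = 5: 5/1  (≤ bound)
a_1 = 2: 11/2  (≤ bound)
a_2 = 1: 16/3  (≤ bound)
a_3 = 1: 27/5  (≤ bound)
a_4 = 2: 70/13  (≤ bound)
a_5 = 10: 727/135  (≤ bound)
a_6 = 2: 1524/283  (≤ bound)
a_7 = 1: 2251/418  (> 416, stop)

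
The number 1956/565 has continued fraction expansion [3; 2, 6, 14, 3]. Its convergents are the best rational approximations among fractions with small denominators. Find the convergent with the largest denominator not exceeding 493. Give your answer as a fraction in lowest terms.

637/184

List convergents until the denominator exceeds the bound:
a_0 = 3: 3/1  (≤ bound)
a_1 = 2: 7/2  (≤ bound)
a_2 = 6: 45/13  (≤ bound)
a_3 = 14: 637/184  (≤ bound)
a_4 = 3: 1956/565  (> 493, stop)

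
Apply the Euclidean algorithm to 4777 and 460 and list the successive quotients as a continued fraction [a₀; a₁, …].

Apply division with remainder until the remainder is 0:
⌊4777/460⌋ = 10, remainder 177
⌊460/177⌋ = 2, remainder 106
⌊177/106⌋ = 1, remainder 71
⌊106/71⌋ = 1, remainder 35
⌊71/35⌋ = 2, remainder 1
⌊35/1⌋ = 35, remainder 0

[10; 2, 1, 1, 2, 35]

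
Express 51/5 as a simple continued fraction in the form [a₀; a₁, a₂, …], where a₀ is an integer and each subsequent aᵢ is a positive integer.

[10; 5]

⌊51/5⌋ = 10, remainder 1
⌊5/1⌋ = 5, remainder 0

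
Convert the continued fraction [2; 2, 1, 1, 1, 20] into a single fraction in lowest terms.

392/165

Work from the innermost term outward:
Start with 20.
1 + 1/(20/1) = 1 + 1/20 = 21/20
1 + 1/(21/20) = 1 + 20/21 = 41/21
1 + 1/(41/21) = 1 + 21/41 = 62/41
2 + 1/(62/41) = 2 + 41/62 = 165/62
2 + 1/(165/62) = 2 + 62/165 = 392/165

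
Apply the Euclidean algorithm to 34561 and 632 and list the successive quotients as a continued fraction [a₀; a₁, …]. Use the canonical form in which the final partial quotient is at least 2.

Apply division with remainder until the remainder is 0:
⌊34561/632⌋ = 54, remainder 433
⌊632/433⌋ = 1, remainder 199
⌊433/199⌋ = 2, remainder 35
⌊199/35⌋ = 5, remainder 24
⌊35/24⌋ = 1, remainder 11
⌊24/11⌋ = 2, remainder 2
⌊11/2⌋ = 5, remainder 1
⌊2/1⌋ = 2, remainder 0

[54; 1, 2, 5, 1, 2, 5, 2]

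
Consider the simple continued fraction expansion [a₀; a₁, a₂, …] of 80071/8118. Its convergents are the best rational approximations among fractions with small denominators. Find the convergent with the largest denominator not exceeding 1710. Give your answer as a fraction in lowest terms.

1805/183

a_0 = 9: 9/1  (≤ bound)
a_1 = 1: 10/1  (≤ bound)
a_2 = 6: 69/7  (≤ bound)
a_3 = 3: 217/22  (≤ bound)
a_4 = 8: 1805/183  (≤ bound)
a_5 = 14: 25487/2584  (> 1710, stop)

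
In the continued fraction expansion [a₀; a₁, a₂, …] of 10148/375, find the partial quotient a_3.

Apply division with remainder until the remainder is 0:
10148 ÷ 375 → quotient 27, remainder 23
375 ÷ 23 → quotient 16, remainder 7
23 ÷ 7 → quotient 3, remainder 2
7 ÷ 2 → quotient 3, remainder 1

3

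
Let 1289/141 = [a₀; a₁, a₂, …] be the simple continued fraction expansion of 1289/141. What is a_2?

1289 = 9·141 + 20, so a_0 = 9
141 = 7·20 + 1, so a_1 = 7
20 = 20·1 + 0, so a_2 = 20

20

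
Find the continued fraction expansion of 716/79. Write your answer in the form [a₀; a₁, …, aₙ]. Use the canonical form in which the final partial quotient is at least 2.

⌊716/79⌋ = 9, remainder 5
⌊79/5⌋ = 15, remainder 4
⌊5/4⌋ = 1, remainder 1
⌊4/1⌋ = 4, remainder 0

[9; 15, 1, 4]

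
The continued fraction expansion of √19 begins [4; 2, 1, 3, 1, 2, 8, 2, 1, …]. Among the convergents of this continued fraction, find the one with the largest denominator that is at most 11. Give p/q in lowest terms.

48/11

List convergents until the denominator exceeds the bound:
a_0 = 4: 4/1  (≤ bound)
a_1 = 2: 9/2  (≤ bound)
a_2 = 1: 13/3  (≤ bound)
a_3 = 3: 48/11  (≤ bound)
a_4 = 1: 61/14  (> 11, stop)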